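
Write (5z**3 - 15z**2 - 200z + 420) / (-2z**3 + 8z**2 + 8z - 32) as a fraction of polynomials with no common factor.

Repeated division with remainder:
  5z**3 - 15z**2 - 200z + 420 = (-5/2)(-2z**3 + 8z**2 + 8z - 32) + (5z**2 - 180z + 340)
  -2z**3 + 8z**2 + 8z - 32 = (-(2/5)z - 64/5)(5z**2 - 180z + 340) + (-2160z + 4320)
  5z**2 - 180z + 340 = (-(1/432)z + 17/216)(-2160z + 4320) + (0)
Last nonzero remainder: -2160z + 4320. Dividing through by -2160 gives the monic gcd z - 2.
Cancel z - 2 from numerator and denominator to get the reduced form.

(-5z**2 + 5z + 210)/(2z**2 - 4z - 16)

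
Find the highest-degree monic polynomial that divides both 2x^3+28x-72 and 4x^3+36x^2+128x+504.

x^2+2x+18

Apply the Euclidean algorithm:
  2x^3+28x-72 = (1/2)(4x^3+36x^2+128x+504) + (-18x^2-36x-324)
  4x^3+36x^2+128x+504 = (-(2/9)x-14/9)(-18x^2-36x-324) + (0)
Last nonzero remainder: -18x^2-36x-324. Dividing through by -18 gives the monic gcd x^2+2x+18.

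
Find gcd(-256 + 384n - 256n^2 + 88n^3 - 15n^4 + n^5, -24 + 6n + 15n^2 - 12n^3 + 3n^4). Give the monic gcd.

Euclidean algorithm in ℚ[n]:
  n^5 - 15n^4 + 88n^3 - 256n^2 + 384n - 256 = ((1/3)n - 11/3)(3n^4 - 12n^3 + 15n^2 + 6n - 24) + (39n^3 - 203n^2 + 414n - 344)
  3n^4 - 12n^3 + 15n^2 + 6n - 24 = ((1/13)n + 47/507)(39n^3 - 203n^2 + 414n - 344) + ((1000/507)n^2 - (1000/169)n + 4000/507)
  39n^3 - 203n^2 + 414n - 344 = ((19773/1000)n - 21801/500)((1000/507)n^2 - (1000/169)n + 4000/507) + (0)
Last nonzero remainder: (1000/507)n^2 - (1000/169)n + 4000/507. Dividing through by 1000/507 gives the monic gcd n^2 - 3n + 4.

4 - 3n + n^2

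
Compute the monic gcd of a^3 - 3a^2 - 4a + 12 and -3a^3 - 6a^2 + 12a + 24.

a^2 - 4

Repeated division with remainder:
  a^3 - 3a^2 - 4a + 12 = (-1/3)(-3a^3 - 6a^2 + 12a + 24) + (-5a^2 + 20)
  -3a^3 - 6a^2 + 12a + 24 = ((3/5)a + 6/5)(-5a^2 + 20) + (0)
Last nonzero remainder: -5a^2 + 20. Dividing through by -5 gives the monic gcd a^2 - 4.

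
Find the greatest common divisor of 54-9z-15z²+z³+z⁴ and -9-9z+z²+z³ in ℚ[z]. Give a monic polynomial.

-9+z²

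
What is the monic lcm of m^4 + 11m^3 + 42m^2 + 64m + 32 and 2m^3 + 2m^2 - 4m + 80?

By polynomial division,
  m^4 + 11m^3 + 42m^2 + 64m + 32 = ((1/2)m + 5)(2m^3 + 2m^2 - 4m + 80) + (34m^2 + 44m - 368)
  2m^3 + 2m^2 - 4m + 80 = ((1/17)m - 5/289)(34m^2 + 44m - 368) + ((5320/289)m + 21280/289)
  34m^2 + 44m - 368 = ((4913/2660)m - 6647/1330)((5320/289)m + 21280/289) + (0)
Last nonzero remainder: (5320/289)m + 21280/289. Dividing through by 5320/289 gives the monic gcd m + 4.
Then lcm(f, g) = f·g / gcd(f, g); expanding and making the result monic gives the answer.

m^6 + 8m^5 + 19m^4 + 48m^3 + 260m^2 + 544m + 320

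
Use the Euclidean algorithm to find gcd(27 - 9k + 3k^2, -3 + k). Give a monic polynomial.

1

Euclidean algorithm in ℚ[k]:
  3k^2 - 9k + 27 = (3k)(k - 3) + (27)
  k - 3 = ((1/27)k - 1/9)(27) + (0)
The last nonzero remainder is the constant 27, so the polynomials are coprime and gcd = 1.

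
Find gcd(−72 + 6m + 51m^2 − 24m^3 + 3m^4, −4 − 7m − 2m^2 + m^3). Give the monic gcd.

Euclidean algorithm in ℚ[m]:
  3m^4 − 24m^3 + 51m^2 + 6m − 72 = (3m − 18)(m^3 − 2m^2 − 7m − 4) + (36m^2 − 108m − 144)
  m^3 − 2m^2 − 7m − 4 = ((1/36)m + 1/36)(36m^2 − 108m − 144) + (0)
Last nonzero remainder: 36m^2 − 108m − 144. Dividing through by 36 gives the monic gcd m^2 − 3m − 4.

−4 − 3m + m^2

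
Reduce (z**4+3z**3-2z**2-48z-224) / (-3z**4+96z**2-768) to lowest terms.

(-z**2-3z-14)/(3z**2-48)

Repeated division with remainder:
  z**4+3z**3-2z**2-48z-224 = (-1/3)(-3z**4+96z**2-768) + (3z**3+30z**2-48z-480)
  -3z**4+96z**2-768 = (-z+10)(3z**3+30z**2-48z-480) + (-252z**2+4032)
  3z**3+30z**2-48z-480 = (-(1/84)z-5/42)(-252z**2+4032) + (0)
Last nonzero remainder: -252z**2+4032. Dividing through by -252 gives the monic gcd z**2-16.
Cancel z**2-16 from numerator and denominator to get the reduced form.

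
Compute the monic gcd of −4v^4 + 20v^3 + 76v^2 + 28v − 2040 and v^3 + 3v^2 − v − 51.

Repeated division with remainder:
  −4v^4 + 20v^3 + 76v^2 + 28v − 2040 = (−4v + 32)(v^3 + 3v^2 − v − 51) + (−24v^2 − 144v − 408)
  v^3 + 3v^2 − v − 51 = (−(1/24)v + 1/8)(−24v^2 − 144v − 408) + (0)
Last nonzero remainder: −24v^2 − 144v − 408. Dividing through by −24 gives the monic gcd v^2 + 6v + 17.

v^2 + 6v + 17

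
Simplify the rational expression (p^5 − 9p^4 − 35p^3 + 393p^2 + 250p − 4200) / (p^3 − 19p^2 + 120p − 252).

(p^3 + 4p^2 − 25p − 100)/(p − 6)

By polynomial division,
  p^5 − 9p^4 − 35p^3 + 393p^2 + 250p − 4200 = (p^2 + 10p + 35)(p^3 − 19p^2 + 120p − 252) + (110p^2 − 1430p + 4620)
  p^3 − 19p^2 + 120p − 252 = ((1/110)p − 3/55)(110p^2 − 1430p + 4620) + (0)
Last nonzero remainder: 110p^2 − 1430p + 4620. Dividing through by 110 gives the monic gcd p^2 − 13p + 42.
Cancel p^2 − 13p + 42 from numerator and denominator to get the reduced form.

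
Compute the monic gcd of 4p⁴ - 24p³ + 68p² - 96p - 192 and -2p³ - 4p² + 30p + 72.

Apply the Euclidean algorithm:
  4p⁴ - 24p³ + 68p² - 96p - 192 = (-2p + 16)(-2p³ - 4p² + 30p + 72) + (192p² - 432p - 1344)
  -2p³ - 4p² + 30p + 72 = (-(1/96)p - 17/384)(192p² - 432p - 1344) + (-(25/8)p + 25/2)
  192p² - 432p - 1344 = (-(1536/25)p - 2688/25)(-(25/8)p + 25/2) + (0)
Last nonzero remainder: -(25/8)p + 25/2. Dividing through by -25/8 gives the monic gcd p - 4.

p - 4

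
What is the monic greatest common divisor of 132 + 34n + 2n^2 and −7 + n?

1

By polynomial division,
  2n^2 + 34n + 132 = (2n + 48)(n − 7) + (468)
  n − 7 = ((1/468)n − 7/468)(468) + (0)
The last nonzero remainder is the constant 468, so the polynomials are coprime and gcd = 1.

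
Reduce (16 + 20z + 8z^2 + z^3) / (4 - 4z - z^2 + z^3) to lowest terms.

Apply the Euclidean algorithm:
  z^3 + 8z^2 + 20z + 16 = (z^3 - z^2 - 4z + 4) + (9z^2 + 24z + 12)
  z^3 - z^2 - 4z + 4 = ((1/9)z - 11/27)(9z^2 + 24z + 12) + ((40/9)z + 80/9)
  9z^2 + 24z + 12 = ((81/40)z + 27/20)((40/9)z + 80/9) + (0)
Last nonzero remainder: (40/9)z + 80/9. Dividing through by 40/9 gives the monic gcd z + 2.
Cancel z + 2 from numerator and denominator to get the reduced form.

(8 + 6z + z^2)/(2 - 3z + z^2)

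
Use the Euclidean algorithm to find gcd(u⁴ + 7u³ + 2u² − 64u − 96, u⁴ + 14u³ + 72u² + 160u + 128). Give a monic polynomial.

u³ + 10u² + 32u + 32

Apply the Euclidean algorithm:
  u⁴ + 7u³ + 2u² − 64u − 96 = (u⁴ + 14u³ + 72u² + 160u + 128) + (−7u³ − 70u² − 224u − 224)
  u⁴ + 14u³ + 72u² + 160u + 128 = (−(1/7)u − 4/7)(−7u³ − 70u² − 224u − 224) + (0)
Last nonzero remainder: −7u³ − 70u² − 224u − 224. Dividing through by −7 gives the monic gcd u³ + 10u² + 32u + 32.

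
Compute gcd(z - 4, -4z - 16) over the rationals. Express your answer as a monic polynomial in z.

Repeated division with remainder:
  z - 4 = (-1/4)(-4z - 16) + (-8)
  -4z - 16 = ((1/2)z + 2)(-8) + (0)
The last nonzero remainder is the constant -8, so the polynomials are coprime and gcd = 1.

1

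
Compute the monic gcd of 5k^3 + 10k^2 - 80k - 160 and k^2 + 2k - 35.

Repeated division with remainder:
  5k^3 + 10k^2 - 80k - 160 = (5k)(k^2 + 2k - 35) + (95k - 160)
  k^2 + 2k - 35 = ((1/95)k + 14/361)(95k - 160) + (-10395/361)
  95k - 160 = (-(6859/2079)k + 11552/2079)(-10395/361) + (0)
The last nonzero remainder is the constant -10395/361, so the polynomials are coprime and gcd = 1.

1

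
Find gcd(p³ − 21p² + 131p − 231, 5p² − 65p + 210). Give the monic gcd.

p − 7

Repeated division with remainder:
  p³ − 21p² + 131p − 231 = ((1/5)p − 8/5)(5p² − 65p + 210) + (−15p + 105)
  5p² − 65p + 210 = (−(1/3)p + 2)(−15p + 105) + (0)
Last nonzero remainder: −15p + 105. Dividing through by −15 gives the monic gcd p − 7.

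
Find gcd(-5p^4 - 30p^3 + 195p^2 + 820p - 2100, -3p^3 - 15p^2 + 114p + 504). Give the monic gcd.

p + 7

Euclidean algorithm in ℚ[p]:
  -5p^4 - 30p^3 + 195p^2 + 820p - 2100 = ((5/3)p + 5/3)(-3p^3 - 15p^2 + 114p + 504) + (30p^2 - 210p - 2940)
  -3p^3 - 15p^2 + 114p + 504 = (-(1/10)p - 6/5)(30p^2 - 210p - 2940) + (-432p - 3024)
  30p^2 - 210p - 2940 = (-(5/72)p + 35/36)(-432p - 3024) + (0)
Last nonzero remainder: -432p - 3024. Dividing through by -432 gives the monic gcd p + 7.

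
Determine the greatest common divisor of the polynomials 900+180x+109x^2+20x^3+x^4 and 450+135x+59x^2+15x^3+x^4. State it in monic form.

90+9x+10x^2+x^3

Apply the Euclidean algorithm:
  x^4+20x^3+109x^2+180x+900 = (x^4+15x^3+59x^2+135x+450) + (5x^3+50x^2+45x+450)
  x^4+15x^3+59x^2+135x+450 = ((1/5)x+1)(5x^3+50x^2+45x+450) + (0)
Last nonzero remainder: 5x^3+50x^2+45x+450. Dividing through by 5 gives the monic gcd x^3+10x^2+9x+90.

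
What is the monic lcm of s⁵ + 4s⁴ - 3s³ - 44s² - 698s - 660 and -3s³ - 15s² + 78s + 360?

s⁶ + 8s⁵ + 13s⁴ - 56s³ - 874s² - 3452s - 2640

By polynomial division,
  s⁵ + 4s⁴ - 3s³ - 44s² - 698s - 660 = (-(1/3)s² + (1/3)s - 28/3)(-3s³ - 15s² + 78s + 360) + (-90s² - 90s + 2700)
  -3s³ - 15s² + 78s + 360 = ((1/30)s + 2/15)(-90s² - 90s + 2700) + (0)
Last nonzero remainder: -90s² - 90s + 2700. Dividing through by -90 gives the monic gcd s² + s - 30.
Then lcm(f, g) = f·g / gcd(f, g); expanding and making the result monic gives the answer.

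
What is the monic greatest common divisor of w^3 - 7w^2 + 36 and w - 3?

w - 3

Apply the Euclidean algorithm:
  w^3 - 7w^2 + 36 = (w^2 - 4w - 12)(w - 3) + (0)
The last nonzero remainder w - 3 is already monic.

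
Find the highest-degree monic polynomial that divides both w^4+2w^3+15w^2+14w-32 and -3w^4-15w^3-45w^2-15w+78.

w^2+w-2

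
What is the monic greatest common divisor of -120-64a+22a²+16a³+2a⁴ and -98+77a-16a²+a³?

-2+a

Repeated division with remainder:
  2a⁴+16a³+22a²-64a-120 = (2a+48)(a³-16a²+77a-98) + (636a²-3564a+4584)
  a³-16a²+77a-98 = ((1/636)a-551/33708)(636a²-3564a+4584) + ((32400/2809)a-64800/2809)
  636a²-3564a+4584 = ((148877/2700)a-536519/2700)((32400/2809)a-64800/2809) + (0)
Last nonzero remainder: (32400/2809)a-64800/2809. Dividing through by 32400/2809 gives the monic gcd a-2.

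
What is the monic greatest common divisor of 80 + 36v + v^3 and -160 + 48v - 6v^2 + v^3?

40 - 2v + v^2

Apply the Euclidean algorithm:
  v^3 + 36v + 80 = (v^3 - 6v^2 + 48v - 160) + (6v^2 - 12v + 240)
  v^3 - 6v^2 + 48v - 160 = ((1/6)v - 2/3)(6v^2 - 12v + 240) + (0)
Last nonzero remainder: 6v^2 - 12v + 240. Dividing through by 6 gives the monic gcd v^2 - 2v + 40.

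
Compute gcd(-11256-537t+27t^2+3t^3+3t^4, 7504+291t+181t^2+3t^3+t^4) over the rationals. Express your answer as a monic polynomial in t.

67+2t+t^2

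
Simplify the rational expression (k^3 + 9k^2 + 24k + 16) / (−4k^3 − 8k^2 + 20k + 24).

(−k^2 − 8k − 16)/(4k^2 + 4k − 24)

Apply the Euclidean algorithm:
  k^3 + 9k^2 + 24k + 16 = (−1/4)(−4k^3 − 8k^2 + 20k + 24) + (7k^2 + 29k + 22)
  −4k^3 − 8k^2 + 20k + 24 = (−(4/7)k + 60/49)(7k^2 + 29k + 22) + (−(144/49)k − 144/49)
  7k^2 + 29k + 22 = (−(343/144)k − 539/72)(−(144/49)k − 144/49) + (0)
Last nonzero remainder: −(144/49)k − 144/49. Dividing through by −144/49 gives the monic gcd k + 1.
Cancel k + 1 from numerator and denominator to get the reduced form.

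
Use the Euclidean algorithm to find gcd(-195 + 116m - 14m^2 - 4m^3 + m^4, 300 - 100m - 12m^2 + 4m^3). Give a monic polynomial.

Euclidean algorithm in ℚ[m]:
  m^4 - 4m^3 - 14m^2 + 116m - 195 = ((1/4)m - 1/4)(4m^3 - 12m^2 - 100m + 300) + (8m^2 + 16m - 120)
  4m^3 - 12m^2 - 100m + 300 = ((1/2)m - 5/2)(8m^2 + 16m - 120) + (0)
Last nonzero remainder: 8m^2 + 16m - 120. Dividing through by 8 gives the monic gcd m^2 + 2m - 15.

-15 + 2m + m^2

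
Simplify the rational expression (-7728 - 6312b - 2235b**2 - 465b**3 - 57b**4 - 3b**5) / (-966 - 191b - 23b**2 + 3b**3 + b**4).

By polynomial division,
  -3b**5 - 57b**4 - 465b**3 - 2235b**2 - 6312b - 7728 = (-3b - 48)(b**4 + 3b**3 - 23b**2 - 191b - 966) + (-390b**3 - 3912b**2 - 18378b - 54096)
  b**4 + 3b**3 - 23b**2 - 191b - 966 = (-(1/390)b + 457/25350)(-390b**3 - 3912b**2 - 18378b - 54096) + ((1694/4225)b**2 + (6776/4225)b + 38962/4225)
  -390b**3 - 3912b**2 - 18378b - 54096 = (-(823875/847)b - 709800/121)((1694/4225)b**2 + (6776/4225)b + 38962/4225) + (0)
Last nonzero remainder: (1694/4225)b**2 + (6776/4225)b + 38962/4225. Dividing through by 1694/4225 gives the monic gcd b**2 + 4b + 23.
Cancel b**2 + 4b + 23 from numerator and denominator to get the reduced form.

(-336 - 216b - 45b**2 - 3b**3)/(-42 - b + b**2)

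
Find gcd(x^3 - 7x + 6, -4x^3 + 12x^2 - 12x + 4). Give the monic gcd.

x - 1

Euclidean algorithm in ℚ[x]:
  x^3 - 7x + 6 = (-1/4)(-4x^3 + 12x^2 - 12x + 4) + (3x^2 - 10x + 7)
  -4x^3 + 12x^2 - 12x + 4 = (-(4/3)x - 4/9)(3x^2 - 10x + 7) + (-(64/9)x + 64/9)
  3x^2 - 10x + 7 = (-(27/64)x + 63/64)(-(64/9)x + 64/9) + (0)
Last nonzero remainder: -(64/9)x + 64/9. Dividing through by -64/9 gives the monic gcd x - 1.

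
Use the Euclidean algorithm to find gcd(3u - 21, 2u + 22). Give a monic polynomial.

Apply the Euclidean algorithm:
  3u - 21 = (3/2)(2u + 22) + (-54)
  2u + 22 = (-(1/27)u - 11/27)(-54) + (0)
The last nonzero remainder is the constant -54, so the polynomials are coprime and gcd = 1.

1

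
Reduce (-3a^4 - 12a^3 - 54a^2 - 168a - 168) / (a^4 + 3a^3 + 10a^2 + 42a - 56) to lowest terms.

(-3a^2 - 12a - 12)/(a^2 + 3a - 4)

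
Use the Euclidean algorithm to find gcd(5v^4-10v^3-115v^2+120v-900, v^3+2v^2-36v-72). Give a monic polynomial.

v-6

Repeated division with remainder:
  5v^4-10v^3-115v^2+120v-900 = (5v-20)(v^3+2v^2-36v-72) + (105v^2-240v-2340)
  v^3+2v^2-36v-72 = ((1/105)v+2/49)(105v^2-240v-2340) + (-(192/49)v+1152/49)
  105v^2-240v-2340 = (-(1715/64)v-3185/32)(-(192/49)v+1152/49) + (0)
Last nonzero remainder: -(192/49)v+1152/49. Dividing through by -192/49 gives the monic gcd v-6.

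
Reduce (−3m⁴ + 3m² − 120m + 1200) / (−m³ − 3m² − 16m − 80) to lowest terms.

By polynomial division,
  −3m⁴ + 3m² − 120m + 1200 = (3m − 9)(−m³ − 3m² − 16m − 80) + (24m² − 24m + 480)
  −m³ − 3m² − 16m − 80 = (−(1/24)m − 1/6)(24m² − 24m + 480) + (0)
Last nonzero remainder: 24m² − 24m + 480. Dividing through by 24 gives the monic gcd m² − m + 20.
Cancel m² − m + 20 from numerator and denominator to get the reduced form.

(3m² + 3m − 60)/(m + 4)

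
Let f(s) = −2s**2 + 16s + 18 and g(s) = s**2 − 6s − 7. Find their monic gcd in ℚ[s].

By polynomial division,
  −2s**2 + 16s + 18 = (−2)(s**2 − 6s − 7) + (4s + 4)
  s**2 − 6s − 7 = ((1/4)s − 7/4)(4s + 4) + (0)
Last nonzero remainder: 4s + 4. Dividing through by 4 gives the monic gcd s + 1.

s + 1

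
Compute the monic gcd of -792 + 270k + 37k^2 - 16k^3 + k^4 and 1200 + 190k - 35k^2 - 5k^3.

-6 + k

Euclidean algorithm in ℚ[k]:
  k^4 - 16k^3 + 37k^2 + 270k - 792 = (-(1/5)k + 23/5)(-5k^3 - 35k^2 + 190k + 1200) + (236k^2 - 364k - 6312)
  -5k^3 - 35k^2 + 190k + 1200 = (-(5/236)k - 630/3481)(236k^2 - 364k - 6312) + (-(33440/3481)k + 200640/3481)
  236k^2 - 364k - 6312 = (-(205379/8360)k - 915503/8360)(-(33440/3481)k + 200640/3481) + (0)
Last nonzero remainder: -(33440/3481)k + 200640/3481. Dividing through by -33440/3481 gives the monic gcd k - 6.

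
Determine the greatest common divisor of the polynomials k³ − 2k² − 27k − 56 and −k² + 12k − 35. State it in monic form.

By polynomial division,
  k³ − 2k² − 27k − 56 = (−k − 10)(−k² + 12k − 35) + (58k − 406)
  −k² + 12k − 35 = (−(1/58)k + 5/58)(58k − 406) + (0)
Last nonzero remainder: 58k − 406. Dividing through by 58 gives the monic gcd k − 7.

k − 7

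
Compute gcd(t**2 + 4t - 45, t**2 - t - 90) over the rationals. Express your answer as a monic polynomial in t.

Euclidean algorithm in ℚ[t]:
  t**2 + 4t - 45 = (t**2 - t - 90) + (5t + 45)
  t**2 - t - 90 = ((1/5)t - 2)(5t + 45) + (0)
Last nonzero remainder: 5t + 45. Dividing through by 5 gives the monic gcd t + 9.

t + 9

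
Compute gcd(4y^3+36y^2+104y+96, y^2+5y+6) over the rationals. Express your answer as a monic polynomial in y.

Apply the Euclidean algorithm:
  4y^3+36y^2+104y+96 = (4y+16)(y^2+5y+6) + (0)
The last nonzero remainder y^2+5y+6 is already monic.

y^2+5y+6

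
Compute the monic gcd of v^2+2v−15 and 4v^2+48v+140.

Apply the Euclidean algorithm:
  v^2+2v−15 = (1/4)(4v^2+48v+140) + (−10v−50)
  4v^2+48v+140 = (−(2/5)v−14/5)(−10v−50) + (0)
Last nonzero remainder: −10v−50. Dividing through by −10 gives the monic gcd v+5.

v+5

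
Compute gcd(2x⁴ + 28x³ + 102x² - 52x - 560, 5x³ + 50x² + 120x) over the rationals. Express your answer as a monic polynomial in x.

Repeated division with remainder:
  2x⁴ + 28x³ + 102x² - 52x - 560 = ((2/5)x + 8/5)(5x³ + 50x² + 120x) + (-26x² - 244x - 560)
  5x³ + 50x² + 120x = (-(5/26)x - 20/169)(-26x² - 244x - 560) + (-(2800/169)x - 11200/169)
  -26x² - 244x - 560 = ((2197/1400)x + 169/20)(-(2800/169)x - 11200/169) + (0)
Last nonzero remainder: -(2800/169)x - 11200/169. Dividing through by -2800/169 gives the monic gcd x + 4.

x + 4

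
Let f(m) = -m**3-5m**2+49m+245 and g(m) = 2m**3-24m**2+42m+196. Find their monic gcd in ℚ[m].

m-7

Apply the Euclidean algorithm:
  -m**3-5m**2+49m+245 = (-1/2)(2m**3-24m**2+42m+196) + (-17m**2+70m+343)
  2m**3-24m**2+42m+196 = (-(2/17)m+268/289)(-17m**2+70m+343) + ((5040/289)m-35280/289)
  -17m**2+70m+343 = (-(4913/5040)m-2023/720)((5040/289)m-35280/289) + (0)
Last nonzero remainder: (5040/289)m-35280/289. Dividing through by 5040/289 gives the monic gcd m-7.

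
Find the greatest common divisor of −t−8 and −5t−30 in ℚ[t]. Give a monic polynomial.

1

Apply the Euclidean algorithm:
  −t−8 = (1/5)(−5t−30) + (−2)
  −5t−30 = ((5/2)t+15)(−2) + (0)
The last nonzero remainder is the constant −2, so the polynomials are coprime and gcd = 1.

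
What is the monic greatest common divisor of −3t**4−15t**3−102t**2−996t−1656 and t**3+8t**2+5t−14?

Apply the Euclidean algorithm:
  −3t**4−15t**3−102t**2−996t−1656 = (−3t+9)(t**3+8t**2+5t−14) + (−159t**2−1083t−1530)
  t**3+8t**2+5t−14 = (−(1/159)t−21/2809)(−159t**2−1083t−1530) + (−(35728/2809)t−71456/2809)
  −159t**2−1083t−1530 = ((446631/35728)t+2148885/35728)(−(35728/2809)t−71456/2809) + (0)
Last nonzero remainder: −(35728/2809)t−71456/2809. Dividing through by −35728/2809 gives the monic gcd t+2.

t+2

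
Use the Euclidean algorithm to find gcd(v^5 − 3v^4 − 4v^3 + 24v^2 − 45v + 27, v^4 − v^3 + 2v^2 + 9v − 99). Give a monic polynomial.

v^2 − 9

Euclidean algorithm in ℚ[v]:
  v^5 − 3v^4 − 4v^3 + 24v^2 − 45v + 27 = (v − 2)(v^4 − v^3 + 2v^2 + 9v − 99) + (−8v^3 + 19v^2 + 72v − 171)
  v^4 − v^3 + 2v^2 + 9v − 99 = (−(1/8)v − 11/64)(−8v^3 + 19v^2 + 72v − 171) + ((913/64)v^2 − 8217/64)
  −8v^3 + 19v^2 + 72v − 171 = (−(512/913)v + 1216/913)((913/64)v^2 − 8217/64) + (0)
Last nonzero remainder: (913/64)v^2 − 8217/64. Dividing through by 913/64 gives the monic gcd v^2 − 9.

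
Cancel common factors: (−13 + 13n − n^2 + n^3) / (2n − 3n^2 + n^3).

(13 + n^2)/(−2n + n^2)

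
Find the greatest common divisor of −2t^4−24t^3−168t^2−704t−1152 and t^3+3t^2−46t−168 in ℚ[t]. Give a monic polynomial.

t+4

Euclidean algorithm in ℚ[t]:
  −2t^4−24t^3−168t^2−704t−1152 = (−2t−18)(t^3+3t^2−46t−168) + (−206t^2−1868t−4176)
  t^3+3t^2−46t−168 = (−(1/206)t+625/21218)(−206t^2−1868t−4176) + (−(119328/10609)t−477312/10609)
  −206t^2−1868t−4176 = ((1092727/59664)t+922983/9944)(−(119328/10609)t−477312/10609) + (0)
Last nonzero remainder: −(119328/10609)t−477312/10609. Dividing through by −119328/10609 gives the monic gcd t+4.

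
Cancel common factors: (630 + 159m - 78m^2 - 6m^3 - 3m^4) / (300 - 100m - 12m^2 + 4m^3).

By polynomial division,
  -3m^4 - 6m^3 - 78m^2 + 159m + 630 = (-(3/4)m - 15/4)(4m^3 - 12m^2 - 100m + 300) + (-198m^2 + 9m + 1755)
  4m^3 - 12m^2 - 100m + 300 = (-(2/99)m + 65/1089)(-198m^2 + 9m + 1755) + (-(7875/121)m + 23625/121)
  -198m^2 + 9m + 1755 = ((2662/875)m + 1573/175)(-(7875/121)m + 23625/121) + (0)
Last nonzero remainder: -(7875/121)m + 23625/121. Dividing through by -7875/121 gives the monic gcd m - 3.
Cancel m - 3 from numerator and denominator to get the reduced form.

(-210 - 123m - 15m^2 - 3m^3)/(-100 + 4m^2)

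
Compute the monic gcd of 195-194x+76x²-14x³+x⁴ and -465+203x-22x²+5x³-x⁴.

15-8x+x²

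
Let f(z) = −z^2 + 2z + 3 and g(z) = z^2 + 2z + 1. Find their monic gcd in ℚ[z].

Euclidean algorithm in ℚ[z]:
  −z^2 + 2z + 3 = (−1)(z^2 + 2z + 1) + (4z + 4)
  z^2 + 2z + 1 = ((1/4)z + 1/4)(4z + 4) + (0)
Last nonzero remainder: 4z + 4. Dividing through by 4 gives the monic gcd z + 1.

z + 1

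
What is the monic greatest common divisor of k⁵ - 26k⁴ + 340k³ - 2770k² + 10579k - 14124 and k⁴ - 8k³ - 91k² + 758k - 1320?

k³ - 18k² + 89k - 132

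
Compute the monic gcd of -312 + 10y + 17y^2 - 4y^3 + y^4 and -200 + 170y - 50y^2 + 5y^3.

-4 + y

Repeated division with remainder:
  y^4 - 4y^3 + 17y^2 + 10y - 312 = ((1/5)y + 6/5)(5y^3 - 50y^2 + 170y - 200) + (43y^2 - 154y - 72)
  5y^3 - 50y^2 + 170y - 200 = ((5/43)y - 1380/1849)(43y^2 - 154y - 72) + ((117290/1849)y - 469160/1849)
  43y^2 - 154y - 72 = ((79507/117290)y + 16641/58645)((117290/1849)y - 469160/1849) + (0)
Last nonzero remainder: (117290/1849)y - 469160/1849. Dividing through by 117290/1849 gives the monic gcd y - 4.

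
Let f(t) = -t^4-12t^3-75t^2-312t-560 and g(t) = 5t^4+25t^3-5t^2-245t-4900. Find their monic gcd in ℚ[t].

t^2+3t+28

Repeated division with remainder:
  -t^4-12t^3-75t^2-312t-560 = (-1/5)(5t^4+25t^3-5t^2-245t-4900) + (-7t^3-76t^2-361t-1540)
  5t^4+25t^3-5t^2-245t-4900 = (-(5/7)t+205/49)(-7t^3-76t^2-361t-1540) + ((2700/49)t^2+(8100/49)t+10800/7)
  -7t^3-76t^2-361t-1540 = (-(343/2700)t-539/540)((2700/49)t^2+(8100/49)t+10800/7) + (0)
Last nonzero remainder: (2700/49)t^2+(8100/49)t+10800/7. Dividing through by 2700/49 gives the monic gcd t^2+3t+28.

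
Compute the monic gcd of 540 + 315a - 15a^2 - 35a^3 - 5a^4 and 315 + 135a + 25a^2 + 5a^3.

Apply the Euclidean algorithm:
  -5a^4 - 35a^3 - 15a^2 + 315a + 540 = (-a - 2)(5a^3 + 25a^2 + 135a + 315) + (170a^2 + 900a + 1170)
  5a^3 + 25a^2 + 135a + 315 = ((1/34)a - 5/578)(170a^2 + 900a + 1170) + ((31320/289)a + 93960/289)
  170a^2 + 900a + 1170 = ((4913/3132)a + 3757/1044)((31320/289)a + 93960/289) + (0)
Last nonzero remainder: (31320/289)a + 93960/289. Dividing through by 31320/289 gives the monic gcd a + 3.

3 + a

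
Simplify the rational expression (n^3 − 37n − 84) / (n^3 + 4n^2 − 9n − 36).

(n − 7)/(n − 3)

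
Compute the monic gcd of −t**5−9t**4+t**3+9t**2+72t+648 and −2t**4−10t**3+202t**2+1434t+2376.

By polynomial division,
  −t**5−9t**4+t**3+9t**2+72t+648 = ((1/2)t+2)(−2t**4−10t**3+202t**2+1434t+2376) + (−80t**3−1112t**2−3984t−4104)
  −2t**4−10t**3+202t**2+1434t+2376 = ((1/40)t−89/400)(−80t**3−1112t**2−3984t−4104) + ((2709/50)t**2+(16254/25)t+73143/50)
  −80t**3−1112t**2−3984t−4104 = (−(4000/2709)t−7600/2709)((2709/50)t**2+(16254/25)t+73143/50) + (0)
Last nonzero remainder: (2709/50)t**2+(16254/25)t+73143/50. Dividing through by 2709/50 gives the monic gcd t**2+12t+27.

t**2+12t+27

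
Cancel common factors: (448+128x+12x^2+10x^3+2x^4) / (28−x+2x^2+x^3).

(112+4x+2x^2+2x^3)/(7−2x+x^2)

Euclidean algorithm in ℚ[x]:
  2x^4+10x^3+12x^2+128x+448 = (2x+6)(x^3+2x^2−x+28) + (2x^2+78x+280)
  x^3+2x^2−x+28 = ((1/2)x−37/2)(2x^2+78x+280) + (1302x+5208)
  2x^2+78x+280 = ((1/651)x+5/93)(1302x+5208) + (0)
Last nonzero remainder: 1302x+5208. Dividing through by 1302 gives the monic gcd x+4.
Cancel x+4 from numerator and denominator to get the reduced form.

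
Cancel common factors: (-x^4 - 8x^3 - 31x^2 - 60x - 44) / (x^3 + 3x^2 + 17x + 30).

By polynomial division,
  -x^4 - 8x^3 - 31x^2 - 60x - 44 = (-x - 5)(x^3 + 3x^2 + 17x + 30) + (x^2 + 55x + 106)
  x^3 + 3x^2 + 17x + 30 = (x - 52)(x^2 + 55x + 106) + (2771x + 5542)
  x^2 + 55x + 106 = ((1/2771)x + 53/2771)(2771x + 5542) + (0)
Last nonzero remainder: 2771x + 5542. Dividing through by 2771 gives the monic gcd x + 2.
Cancel x + 2 from numerator and denominator to get the reduced form.

(-x^3 - 6x^2 - 19x - 22)/(x^2 + x + 15)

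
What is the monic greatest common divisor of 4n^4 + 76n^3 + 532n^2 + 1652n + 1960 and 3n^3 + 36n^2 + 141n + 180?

n + 5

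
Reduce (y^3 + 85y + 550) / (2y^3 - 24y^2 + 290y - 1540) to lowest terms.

Apply the Euclidean algorithm:
  y^3 + 85y + 550 = (1/2)(2y^3 - 24y^2 + 290y - 1540) + (12y^2 - 60y + 1320)
  2y^3 - 24y^2 + 290y - 1540 = ((1/6)y - 7/6)(12y^2 - 60y + 1320) + (0)
Last nonzero remainder: 12y^2 - 60y + 1320. Dividing through by 12 gives the monic gcd y^2 - 5y + 110.
Cancel y^2 - 5y + 110 from numerator and denominator to get the reduced form.

(y + 5)/(2y - 14)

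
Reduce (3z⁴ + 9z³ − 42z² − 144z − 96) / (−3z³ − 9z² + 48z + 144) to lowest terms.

Repeated division with remainder:
  3z⁴ + 9z³ − 42z² − 144z − 96 = (−z)(−3z³ − 9z² + 48z + 144) + (6z² − 96)
  −3z³ − 9z² + 48z + 144 = (−(1/2)z − 3/2)(6z² − 96) + (0)
Last nonzero remainder: 6z² − 96. Dividing through by 6 gives the monic gcd z² − 16.
Cancel z² − 16 from numerator and denominator to get the reduced form.

(−z² − 3z − 2)/(z + 3)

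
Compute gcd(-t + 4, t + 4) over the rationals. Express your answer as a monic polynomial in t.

1

Repeated division with remainder:
  -t + 4 = (-1)(t + 4) + (8)
  t + 4 = ((1/8)t + 1/2)(8) + (0)
The last nonzero remainder is the constant 8, so the polynomials are coprime and gcd = 1.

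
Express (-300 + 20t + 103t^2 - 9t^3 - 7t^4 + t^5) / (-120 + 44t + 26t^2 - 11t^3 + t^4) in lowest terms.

Repeated division with remainder:
  t^5 - 7t^4 - 9t^3 + 103t^2 + 20t - 300 = (t + 4)(t^4 - 11t^3 + 26t^2 + 44t - 120) + (9t^3 - 45t^2 - 36t + 180)
  t^4 - 11t^3 + 26t^2 + 44t - 120 = ((1/9)t - 2/3)(9t^3 - 45t^2 - 36t + 180) + (0)
Last nonzero remainder: 9t^3 - 45t^2 - 36t + 180. Dividing through by 9 gives the monic gcd t^3 - 5t^2 - 4t + 20.
Cancel t^3 - 5t^2 - 4t + 20 from numerator and denominator to get the reduced form.

(-15 - 2t + t^2)/(-6 + t)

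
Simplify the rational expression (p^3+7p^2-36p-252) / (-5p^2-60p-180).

Euclidean algorithm in ℚ[p]:
  p^3+7p^2-36p-252 = (-(1/5)p+1)(-5p^2-60p-180) + (-12p-72)
  -5p^2-60p-180 = ((5/12)p+5/2)(-12p-72) + (0)
Last nonzero remainder: -12p-72. Dividing through by -12 gives the monic gcd p+6.
Cancel p+6 from numerator and denominator to get the reduced form.

(-p^2-p+42)/(5p+30)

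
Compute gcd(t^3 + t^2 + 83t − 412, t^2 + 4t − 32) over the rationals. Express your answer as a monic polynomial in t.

t − 4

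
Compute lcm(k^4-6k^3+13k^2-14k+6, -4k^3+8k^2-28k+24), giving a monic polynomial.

k^6-7k^5+25k^4-63k^3+98k^2-90k+36

Apply the Euclidean algorithm:
  k^4-6k^3+13k^2-14k+6 = (-(1/4)k+1)(-4k^3+8k^2-28k+24) + (-2k^2+20k-18)
  -4k^3+8k^2-28k+24 = (2k+16)(-2k^2+20k-18) + (-312k+312)
  -2k^2+20k-18 = ((1/156)k-3/52)(-312k+312) + (0)
Last nonzero remainder: -312k+312. Dividing through by -312 gives the monic gcd k-1.
Then lcm(f, g) = f·g / gcd(f, g); expanding and making the result monic gives the answer.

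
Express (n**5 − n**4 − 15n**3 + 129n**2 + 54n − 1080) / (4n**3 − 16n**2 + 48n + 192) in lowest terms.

(n**3 + 5n**2 − 9n − 45)/(4n + 8)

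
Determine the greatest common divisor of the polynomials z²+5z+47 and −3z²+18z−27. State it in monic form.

Apply the Euclidean algorithm:
  z²+5z+47 = (−1/3)(−3z²+18z−27) + (11z+38)
  −3z²+18z−27 = (−(3/11)z+312/121)(11z+38) + (−15123/121)
  11z+38 = (−(1331/15123)z−4598/15123)(−15123/121) + (0)
The last nonzero remainder is the constant −15123/121, so the polynomials are coprime and gcd = 1.

1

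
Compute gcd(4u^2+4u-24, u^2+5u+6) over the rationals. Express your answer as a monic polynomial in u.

Euclidean algorithm in ℚ[u]:
  4u^2+4u-24 = (4)(u^2+5u+6) + (-16u-48)
  u^2+5u+6 = (-(1/16)u-1/8)(-16u-48) + (0)
Last nonzero remainder: -16u-48. Dividing through by -16 gives the monic gcd u+3.

u+3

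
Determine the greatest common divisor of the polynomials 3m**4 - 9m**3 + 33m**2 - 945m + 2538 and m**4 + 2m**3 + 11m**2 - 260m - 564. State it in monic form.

m**3 + 11m - 282

Apply the Euclidean algorithm:
  3m**4 - 9m**3 + 33m**2 - 945m + 2538 = (3)(m**4 + 2m**3 + 11m**2 - 260m - 564) + (-15m**3 - 165m + 4230)
  m**4 + 2m**3 + 11m**2 - 260m - 564 = (-(1/15)m - 2/15)(-15m**3 - 165m + 4230) + (0)
Last nonzero remainder: -15m**3 - 165m + 4230. Dividing through by -15 gives the monic gcd m**3 + 11m - 282.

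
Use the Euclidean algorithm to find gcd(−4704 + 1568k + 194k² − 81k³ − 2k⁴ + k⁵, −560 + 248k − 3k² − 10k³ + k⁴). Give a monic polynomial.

−112 + 72k − 15k² + k³

By polynomial division,
  k⁵ − 2k⁴ − 81k³ + 194k² + 1568k − 4704 = (k + 8)(k⁴ − 10k³ − 3k² + 248k − 560) + (2k³ − 30k² + 144k − 224)
  k⁴ − 10k³ − 3k² + 248k − 560 = ((1/2)k + 5/2)(2k³ − 30k² + 144k − 224) + (0)
Last nonzero remainder: 2k³ − 30k² + 144k − 224. Dividing through by 2 gives the monic gcd k³ − 15k² + 72k − 112.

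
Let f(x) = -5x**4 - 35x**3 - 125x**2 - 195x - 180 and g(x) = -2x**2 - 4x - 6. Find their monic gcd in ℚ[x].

x**2 + 2x + 3

Apply the Euclidean algorithm:
  -5x**4 - 35x**3 - 125x**2 - 195x - 180 = ((5/2)x**2 + (25/2)x + 30)(-2x**2 - 4x - 6) + (0)
Last nonzero remainder: -2x**2 - 4x - 6. Dividing through by -2 gives the monic gcd x**2 + 2x + 3.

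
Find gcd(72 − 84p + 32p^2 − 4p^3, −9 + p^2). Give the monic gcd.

−3 + p

Euclidean algorithm in ℚ[p]:
  −4p^3 + 32p^2 − 84p + 72 = (−4p + 32)(p^2 − 9) + (−120p + 360)
  p^2 − 9 = (−(1/120)p − 1/40)(−120p + 360) + (0)
Last nonzero remainder: −120p + 360. Dividing through by −120 gives the monic gcd p − 3.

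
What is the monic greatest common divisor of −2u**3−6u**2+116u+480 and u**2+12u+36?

u+6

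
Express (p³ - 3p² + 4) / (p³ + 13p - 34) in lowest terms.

By polynomial division,
  p³ - 3p² + 4 = (p³ + 13p - 34) + (-3p² - 13p + 38)
  p³ + 13p - 34 = (-(1/3)p + 13/9)(-3p² - 13p + 38) + ((400/9)p - 800/9)
  -3p² - 13p + 38 = (-(27/400)p - 171/400)((400/9)p - 800/9) + (0)
Last nonzero remainder: (400/9)p - 800/9. Dividing through by 400/9 gives the monic gcd p - 2.
Cancel p - 2 from numerator and denominator to get the reduced form.

(p² - p - 2)/(p² + 2p + 17)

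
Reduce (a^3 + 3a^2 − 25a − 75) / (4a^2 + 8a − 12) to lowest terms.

Euclidean algorithm in ℚ[a]:
  a^3 + 3a^2 − 25a − 75 = ((1/4)a + 1/4)(4a^2 + 8a − 12) + (−24a − 72)
  4a^2 + 8a − 12 = (−(1/6)a + 1/6)(−24a − 72) + (0)
Last nonzero remainder: −24a − 72. Dividing through by −24 gives the monic gcd a + 3.
Cancel a + 3 from numerator and denominator to get the reduced form.

(a^2 − 25)/(4a − 4)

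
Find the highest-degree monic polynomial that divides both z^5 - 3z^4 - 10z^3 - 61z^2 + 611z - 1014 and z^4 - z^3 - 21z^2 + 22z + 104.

z^2 - 7z + 13

Repeated division with remainder:
  z^5 - 3z^4 - 10z^3 - 61z^2 + 611z - 1014 = (z - 2)(z^4 - z^3 - 21z^2 + 22z + 104) + (9z^3 - 125z^2 + 551z - 806)
  z^4 - z^3 - 21z^2 + 22z + 104 = ((1/9)z + 116/81)(9z^3 - 125z^2 + 551z - 806) + ((7840/81)z^2 - (54880/81)z + 101920/81)
  9z^3 - 125z^2 + 551z - 806 = ((729/7840)z - 2511/3920)((7840/81)z^2 - (54880/81)z + 101920/81) + (0)
Last nonzero remainder: (7840/81)z^2 - (54880/81)z + 101920/81. Dividing through by 7840/81 gives the monic gcd z^2 - 7z + 13.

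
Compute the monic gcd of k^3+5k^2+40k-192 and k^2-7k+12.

By polynomial division,
  k^3+5k^2+40k-192 = (k+12)(k^2-7k+12) + (112k-336)
  k^2-7k+12 = ((1/112)k-1/28)(112k-336) + (0)
Last nonzero remainder: 112k-336. Dividing through by 112 gives the monic gcd k-3.

k-3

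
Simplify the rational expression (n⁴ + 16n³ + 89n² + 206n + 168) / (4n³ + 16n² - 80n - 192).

Repeated division with remainder:
  n⁴ + 16n³ + 89n² + 206n + 168 = ((1/4)n + 3)(4n³ + 16n² - 80n - 192) + (61n² + 494n + 744)
  4n³ + 16n² - 80n - 192 = ((4/61)n - 1000/3721)(61n² + 494n + 744) + ((14784/3721)n + 29568/3721)
  61n² + 494n + 744 = ((226981/14784)n + 115351/1232)((14784/3721)n + 29568/3721) + (0)
Last nonzero remainder: (14784/3721)n + 29568/3721. Dividing through by 14784/3721 gives the monic gcd n + 2.
Cancel n + 2 from numerator and denominator to get the reduced form.

(n³ + 14n² + 61n + 84)/(4n² + 8n - 96)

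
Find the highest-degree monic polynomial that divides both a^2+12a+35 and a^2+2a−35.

a+7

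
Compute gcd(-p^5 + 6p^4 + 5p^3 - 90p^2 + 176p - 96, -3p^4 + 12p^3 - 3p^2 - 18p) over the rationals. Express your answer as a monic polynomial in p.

Euclidean algorithm in ℚ[p]:
  -p^5 + 6p^4 + 5p^3 - 90p^2 + 176p - 96 = ((1/3)p - 2/3)(-3p^4 + 12p^3 - 3p^2 - 18p) + (14p^3 - 86p^2 + 164p - 96)
  -3p^4 + 12p^3 - 3p^2 - 18p = (-(3/14)p - 45/98)(14p^3 - 86p^2 + 164p - 96) + (-(360/49)p^2 + (1800/49)p - 2160/49)
  14p^3 - 86p^2 + 164p - 96 = (-(343/180)p + 98/45)(-(360/49)p^2 + (1800/49)p - 2160/49) + (0)
Last nonzero remainder: -(360/49)p^2 + (1800/49)p - 2160/49. Dividing through by -360/49 gives the monic gcd p^2 - 5p + 6.

p^2 - 5p + 6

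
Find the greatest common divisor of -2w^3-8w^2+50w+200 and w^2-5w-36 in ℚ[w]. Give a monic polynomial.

Repeated division with remainder:
  -2w^3-8w^2+50w+200 = (-2w-18)(w^2-5w-36) + (-112w-448)
  w^2-5w-36 = (-(1/112)w+9/112)(-112w-448) + (0)
Last nonzero remainder: -112w-448. Dividing through by -112 gives the monic gcd w+4.

w+4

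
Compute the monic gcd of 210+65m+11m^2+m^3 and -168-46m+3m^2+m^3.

Repeated division with remainder:
  m^3+11m^2+65m+210 = (m^3+3m^2-46m-168) + (8m^2+111m+378)
  m^3+3m^2-46m-168 = ((1/8)m-87/64)(8m^2+111m+378) + ((3689/64)m+11067/32)
  8m^2+111m+378 = ((512/3689)m+576/527)((3689/64)m+11067/32) + (0)
Last nonzero remainder: (3689/64)m+11067/32. Dividing through by 3689/64 gives the monic gcd m+6.

6+m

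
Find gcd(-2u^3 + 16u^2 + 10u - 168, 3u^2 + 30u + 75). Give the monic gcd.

1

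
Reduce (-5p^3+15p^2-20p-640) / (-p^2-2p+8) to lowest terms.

(5p^2-35p+160)/(p-2)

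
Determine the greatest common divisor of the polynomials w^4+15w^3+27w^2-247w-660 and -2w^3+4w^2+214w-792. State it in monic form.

w^2+7w-44

Apply the Euclidean algorithm:
  w^4+15w^3+27w^2-247w-660 = (-(1/2)w-17/2)(-2w^3+4w^2+214w-792) + (168w^2+1176w-7392)
  -2w^3+4w^2+214w-792 = (-(1/84)w+3/28)(168w^2+1176w-7392) + (0)
Last nonzero remainder: 168w^2+1176w-7392. Dividing through by 168 gives the monic gcd w^2+7w-44.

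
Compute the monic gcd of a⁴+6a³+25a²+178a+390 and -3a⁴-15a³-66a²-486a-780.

Apply the Euclidean algorithm:
  a⁴+6a³+25a²+178a+390 = (-1/3)(-3a⁴-15a³-66a²-486a-780) + (a³+3a²+16a+130)
  -3a⁴-15a³-66a²-486a-780 = (-3a-6)(a³+3a²+16a+130) + (0)
The last nonzero remainder a³+3a²+16a+130 is already monic.

a³+3a²+16a+130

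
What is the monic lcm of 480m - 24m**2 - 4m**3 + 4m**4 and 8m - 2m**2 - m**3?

-960m + 288m**2 + 116m**3 - 16m**4 + m**5 + m**6

By polynomial division,
  4m**4 - 4m**3 - 24m**2 + 480m = (-4m + 12)(-m**3 - 2m**2 + 8m) + (32m**2 + 384m)
  -m**3 - 2m**2 + 8m = (-(1/32)m + 5/16)(32m**2 + 384m) + (-112m)
  32m**2 + 384m = (-(2/7)m - 24/7)(-112m) + (0)
Last nonzero remainder: -112m. Dividing through by -112 gives the monic gcd m.
Then lcm(f, g) = f·g / gcd(f, g); expanding and making the result monic gives the answer.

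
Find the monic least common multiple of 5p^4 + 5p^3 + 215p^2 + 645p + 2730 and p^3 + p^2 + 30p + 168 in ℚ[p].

Apply the Euclidean algorithm:
  5p^4 + 5p^3 + 215p^2 + 645p + 2730 = (5p)(p^3 + p^2 + 30p + 168) + (65p^2 − 195p + 2730)
  p^3 + p^2 + 30p + 168 = ((1/65)p + 4/65)(65p^2 − 195p + 2730) + (0)
Last nonzero remainder: 65p^2 − 195p + 2730. Dividing through by 65 gives the monic gcd p^2 − 3p + 42.
Then lcm(f, g) = f·g / gcd(f, g); expanding and making the result monic gives the answer.

p^5 + 5p^4 + 47p^3 + 301p^2 + 1062p + 2184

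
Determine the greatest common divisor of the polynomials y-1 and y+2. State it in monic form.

1

Apply the Euclidean algorithm:
  y-1 = (y+2) + (-3)
  y+2 = (-(1/3)y-2/3)(-3) + (0)
The last nonzero remainder is the constant -3, so the polynomials are coprime and gcd = 1.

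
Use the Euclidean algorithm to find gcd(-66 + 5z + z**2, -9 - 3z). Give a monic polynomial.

Repeated division with remainder:
  z**2 + 5z - 66 = (-(1/3)z - 2/3)(-3z - 9) + (-72)
  -3z - 9 = ((1/24)z + 1/8)(-72) + (0)
The last nonzero remainder is the constant -72, so the polynomials are coprime and gcd = 1.

1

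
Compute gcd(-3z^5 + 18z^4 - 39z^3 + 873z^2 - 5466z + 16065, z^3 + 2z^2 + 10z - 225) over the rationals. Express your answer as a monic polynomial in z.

By polynomial division,
  -3z^5 + 18z^4 - 39z^3 + 873z^2 - 5466z + 16065 = (-3z^2 + 24z - 57)(z^3 + 2z^2 + 10z - 225) + (72z^2 + 504z + 3240)
  z^3 + 2z^2 + 10z - 225 = ((1/72)z - 5/72)(72z^2 + 504z + 3240) + (0)
Last nonzero remainder: 72z^2 + 504z + 3240. Dividing through by 72 gives the monic gcd z^2 + 7z + 45.

z^2 + 7z + 45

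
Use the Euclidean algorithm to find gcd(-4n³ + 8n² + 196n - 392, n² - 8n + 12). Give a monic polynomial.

n - 2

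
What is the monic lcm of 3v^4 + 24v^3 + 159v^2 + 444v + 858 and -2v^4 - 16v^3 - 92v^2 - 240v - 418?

Repeated division with remainder:
  3v^4 + 24v^3 + 159v^2 + 444v + 858 = (-3/2)(-2v^4 - 16v^3 - 92v^2 - 240v - 418) + (21v^2 + 84v + 231)
  -2v^4 - 16v^3 - 92v^2 - 240v - 418 = (-(2/21)v^2 - (8/21)v - 38/21)(21v^2 + 84v + 231) + (0)
Last nonzero remainder: 21v^2 + 84v + 231. Dividing through by 21 gives the monic gcd v^2 + 4v + 11.
Then lcm(f, g) = f·g / gcd(f, g); expanding and making the result monic gives the answer.

v^6 + 12v^5 + 104v^4 + 512v^3 + 1885v^2 + 3956v + 5434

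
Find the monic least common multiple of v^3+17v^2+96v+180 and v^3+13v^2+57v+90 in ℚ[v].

Repeated division with remainder:
  v^3+17v^2+96v+180 = (v^3+13v^2+57v+90) + (4v^2+39v+90)
  v^3+13v^2+57v+90 = ((1/4)v+13/16)(4v^2+39v+90) + ((45/16)v+135/8)
  4v^2+39v+90 = ((64/45)v+16/3)((45/16)v+135/8) + (0)
Last nonzero remainder: (45/16)v+135/8. Dividing through by 45/16 gives the monic gcd v+6.
Then lcm(f, g) = f·g / gcd(f, g); expanding and making the result monic gives the answer.

v^5+24v^4+230v^3+1107v^2+2700v+2700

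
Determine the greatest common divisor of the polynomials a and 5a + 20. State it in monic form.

1

By polynomial division,
  a = (1/5)(5a + 20) + (-4)
  5a + 20 = (-(5/4)a - 5)(-4) + (0)
The last nonzero remainder is the constant -4, so the polynomials are coprime and gcd = 1.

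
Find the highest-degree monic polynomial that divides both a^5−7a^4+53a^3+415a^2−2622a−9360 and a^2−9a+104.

a^2−9a+104

Repeated division with remainder:
  a^5−7a^4+53a^3+415a^2−2622a−9360 = (a^3+2a^2−33a−90)(a^2−9a+104) + (0)
The last nonzero remainder a^2−9a+104 is already monic.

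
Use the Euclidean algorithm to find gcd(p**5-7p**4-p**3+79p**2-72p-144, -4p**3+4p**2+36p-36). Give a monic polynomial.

Repeated division with remainder:
  p**5-7p**4-p**3+79p**2-72p-144 = (-(1/4)p**2+(3/2)p-1/2)(-4p**3+4p**2+36p-36) + (18p**2-162)
  -4p**3+4p**2+36p-36 = (-(2/9)p+2/9)(18p**2-162) + (0)
Last nonzero remainder: 18p**2-162. Dividing through by 18 gives the monic gcd p**2-9.

p**2-9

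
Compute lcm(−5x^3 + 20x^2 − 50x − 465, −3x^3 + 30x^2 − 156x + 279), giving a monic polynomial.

Euclidean algorithm in ℚ[x]:
  −5x^3 + 20x^2 − 50x − 465 = (5/3)(−3x^3 + 30x^2 − 156x + 279) + (−30x^2 + 210x − 930)
  −3x^3 + 30x^2 − 156x + 279 = ((1/10)x − 3/10)(−30x^2 + 210x − 930) + (0)
Last nonzero remainder: −30x^2 + 210x − 930. Dividing through by −30 gives the monic gcd x^2 − 7x + 31.
Then lcm(f, g) = f·g / gcd(f, g); expanding and making the result monic gives the answer.

x^4 − 7x^3 + 22x^2 + 63x − 279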